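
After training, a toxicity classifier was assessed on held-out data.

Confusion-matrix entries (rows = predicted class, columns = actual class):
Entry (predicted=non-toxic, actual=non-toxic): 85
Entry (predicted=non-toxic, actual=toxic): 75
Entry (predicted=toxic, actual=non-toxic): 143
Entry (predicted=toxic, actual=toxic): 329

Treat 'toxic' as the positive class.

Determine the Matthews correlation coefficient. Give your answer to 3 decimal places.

MCC = (TP·TN − FP·FN) / √((TP+FP)(TP+FN)(TN+FP)(TN+FN))
Numerator = 329·85 − 143·75 = 17240
Denominator = √(472·404·228·160) = √6956298240 = 83404.4258
MCC = 17240 / 83404.4258 = 0.207

0.207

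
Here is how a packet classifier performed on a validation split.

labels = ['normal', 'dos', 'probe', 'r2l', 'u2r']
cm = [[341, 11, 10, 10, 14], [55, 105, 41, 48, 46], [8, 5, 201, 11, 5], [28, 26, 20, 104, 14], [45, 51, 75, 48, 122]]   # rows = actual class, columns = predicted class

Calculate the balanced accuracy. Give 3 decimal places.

0.603

Balanced accuracy = mean of per-class recall.
  normal: recall = 341/386 = 0.8834
  dos: recall = 105/295 = 0.3559
  probe: recall = 201/230 = 0.8739
  r2l: recall = 104/192 = 0.5417
  u2r: recall = 122/341 = 0.3578
Mean = (0.8834 + 0.3559 + 0.8739 + 0.5417 + 0.3578) / 5 = 0.603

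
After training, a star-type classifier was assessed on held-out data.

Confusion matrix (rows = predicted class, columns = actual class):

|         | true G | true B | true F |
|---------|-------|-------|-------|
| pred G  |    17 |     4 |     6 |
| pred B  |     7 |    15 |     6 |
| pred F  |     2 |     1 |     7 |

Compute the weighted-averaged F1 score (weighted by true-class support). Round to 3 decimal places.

0.590

Per-class F1 score (2·TP/(2·TP+FP+FN)):
  G: TP=17, FP=4+6=10, FN=7+2=9 → 34/53 = 0.6415
  B: TP=15, FP=7+6=13, FN=4+1=5 → 30/48 = 0.6250
  F: TP=7, FP=2+1=3, FN=6+6=12 → 14/29 = 0.4828
Weighted-F1 score = Σ (supportᵢ/N)·F1 scoreᵢ with N=65: (26/65)·0.6415 + (20/65)·0.6250 + (19/65)·0.4828 = 0.590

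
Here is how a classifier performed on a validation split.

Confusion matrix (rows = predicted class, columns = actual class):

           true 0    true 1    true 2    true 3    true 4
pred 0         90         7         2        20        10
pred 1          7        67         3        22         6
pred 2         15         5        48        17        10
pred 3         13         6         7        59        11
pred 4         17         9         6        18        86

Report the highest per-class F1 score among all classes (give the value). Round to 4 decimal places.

0.6734

Per-class F1 score (2·TP/(2·TP+FP+FN)):
  0: TP=90, FP=7+2+20+10=39, FN=7+15+13+17=52 → 180/271 = 0.66421
  1: TP=67, FP=7+3+22+6=38, FN=7+5+6+9=27 → 134/199 = 0.67337
  2: TP=48, FP=15+5+17+10=47, FN=2+3+7+6=18 → 96/161 = 0.59627
  3: TP=59, FP=13+6+7+11=37, FN=20+22+17+18=77 → 118/232 = 0.50862
  4: TP=86, FP=17+9+6+18=50, FN=10+6+10+11=37 → 172/259 = 0.66409
Highest is class '1' with F1 score = 0.6734.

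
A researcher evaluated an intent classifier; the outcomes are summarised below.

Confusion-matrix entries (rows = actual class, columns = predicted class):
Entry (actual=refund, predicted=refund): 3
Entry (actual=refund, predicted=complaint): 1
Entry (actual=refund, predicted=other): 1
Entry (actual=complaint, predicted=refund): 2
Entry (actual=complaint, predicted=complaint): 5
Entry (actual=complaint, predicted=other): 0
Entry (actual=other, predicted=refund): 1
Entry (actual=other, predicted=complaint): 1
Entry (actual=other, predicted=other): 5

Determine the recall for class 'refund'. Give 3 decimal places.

0.600

One-vs-rest for 'refund': TP = diagonal; FP = other classes predicted 'refund'; FN = 'refund' predicted as other.
recall = TP/(TP+FN).
refund: TP=3, FN=1+1=2 → 3/5 = 0.6000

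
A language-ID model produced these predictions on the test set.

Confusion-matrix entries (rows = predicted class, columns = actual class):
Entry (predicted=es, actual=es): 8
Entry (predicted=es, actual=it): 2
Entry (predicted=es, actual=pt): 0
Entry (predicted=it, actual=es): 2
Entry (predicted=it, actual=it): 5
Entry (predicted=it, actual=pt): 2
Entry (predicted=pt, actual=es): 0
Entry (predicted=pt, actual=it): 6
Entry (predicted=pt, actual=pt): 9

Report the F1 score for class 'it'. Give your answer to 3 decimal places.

Take TP from the diagonal, FP from the rest of the 'it' prediction marginal, FN from the rest of the 'it' actual marginal.
F1 score = 2·TP/(2·TP+FP+FN).
it: TP=5, FP=2+2=4, FN=2+6=8 → 10/22 = 0.4545

0.455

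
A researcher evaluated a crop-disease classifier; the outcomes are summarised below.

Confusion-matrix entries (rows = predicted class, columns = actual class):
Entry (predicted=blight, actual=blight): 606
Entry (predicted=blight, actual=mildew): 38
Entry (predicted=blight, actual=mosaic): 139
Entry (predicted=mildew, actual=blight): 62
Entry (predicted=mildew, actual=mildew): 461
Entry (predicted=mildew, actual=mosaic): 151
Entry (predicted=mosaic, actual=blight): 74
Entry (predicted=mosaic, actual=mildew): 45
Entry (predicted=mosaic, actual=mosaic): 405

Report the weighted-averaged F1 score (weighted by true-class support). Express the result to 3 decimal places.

0.739

Per-class F1 score (2·TP/(2·TP+FP+FN)):
  blight: TP=606, FP=38+139=177, FN=62+74=136 → 1212/1525 = 0.7948
  mildew: TP=461, FP=62+151=213, FN=38+45=83 → 922/1218 = 0.7570
  mosaic: TP=405, FP=74+45=119, FN=139+151=290 → 810/1219 = 0.6645
Weighted-F1 score = Σ (supportᵢ/N)·F1 scoreᵢ with N=1981: (742/1981)·0.7948 + (544/1981)·0.7570 + (695/1981)·0.6645 = 0.739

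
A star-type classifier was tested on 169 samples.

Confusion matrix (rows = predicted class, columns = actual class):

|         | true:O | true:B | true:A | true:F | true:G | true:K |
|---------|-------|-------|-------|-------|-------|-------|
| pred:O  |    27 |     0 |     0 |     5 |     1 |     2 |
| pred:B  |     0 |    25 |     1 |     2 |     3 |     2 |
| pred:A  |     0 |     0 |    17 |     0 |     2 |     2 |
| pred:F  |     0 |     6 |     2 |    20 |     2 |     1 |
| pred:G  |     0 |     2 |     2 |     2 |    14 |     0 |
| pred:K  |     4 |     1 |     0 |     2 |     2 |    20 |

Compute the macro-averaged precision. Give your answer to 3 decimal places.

0.729

Per-class precision (TP/(TP+FP)):
  O: TP=27, FP=0+0+5+1+2=8 → 27/35 = 0.7714
  B: TP=25, FP=0+1+2+3+2=8 → 25/33 = 0.7576
  A: TP=17, FP=0+0+0+2+2=4 → 17/21 = 0.8095
  F: TP=20, FP=0+6+2+2+1=11 → 20/31 = 0.6452
  G: TP=14, FP=0+2+2+2+0=6 → 14/20 = 0.7000
  K: TP=20, FP=4+1+0+2+2=9 → 20/29 = 0.6897
Macro-precision = mean = (0.7714 + 0.7576 + 0.8095 + 0.6452 + 0.7000 + 0.6897) / 6 = 0.729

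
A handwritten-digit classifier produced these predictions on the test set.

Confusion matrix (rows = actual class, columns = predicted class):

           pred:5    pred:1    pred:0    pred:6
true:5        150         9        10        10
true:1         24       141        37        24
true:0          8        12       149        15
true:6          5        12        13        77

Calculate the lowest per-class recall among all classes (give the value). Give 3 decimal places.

0.624

Per-class recall (TP/(TP+FN)):
  5: TP=150, FN=9+10+10=29 → 150/179 = 0.8380
  1: TP=141, FN=24+37+24=85 → 141/226 = 0.6239
  0: TP=149, FN=8+12+15=35 → 149/184 = 0.8098
  6: TP=77, FN=5+12+13=30 → 77/107 = 0.7196
Lowest is class '1' with recall = 0.624.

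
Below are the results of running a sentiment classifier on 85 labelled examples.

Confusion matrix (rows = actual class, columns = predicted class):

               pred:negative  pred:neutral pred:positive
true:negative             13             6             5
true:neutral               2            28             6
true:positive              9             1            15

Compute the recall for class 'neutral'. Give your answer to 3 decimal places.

0.778

One-vs-rest for 'neutral': TP = diagonal; FP = other classes predicted 'neutral'; FN = 'neutral' predicted as other.
recall = TP/(TP+FN).
neutral: TP=28, FN=2+6=8 → 28/36 = 0.7778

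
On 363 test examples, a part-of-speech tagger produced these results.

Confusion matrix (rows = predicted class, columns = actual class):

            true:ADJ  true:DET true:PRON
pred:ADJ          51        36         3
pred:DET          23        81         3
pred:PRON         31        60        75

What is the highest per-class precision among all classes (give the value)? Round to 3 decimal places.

Per-class precision (TP/(TP+FP)):
  ADJ: TP=51, FP=36+3=39 → 51/90 = 0.5667
  DET: TP=81, FP=23+3=26 → 81/107 = 0.7570
  PRON: TP=75, FP=31+60=91 → 75/166 = 0.4518
Highest is class 'DET' with precision = 0.757.

0.757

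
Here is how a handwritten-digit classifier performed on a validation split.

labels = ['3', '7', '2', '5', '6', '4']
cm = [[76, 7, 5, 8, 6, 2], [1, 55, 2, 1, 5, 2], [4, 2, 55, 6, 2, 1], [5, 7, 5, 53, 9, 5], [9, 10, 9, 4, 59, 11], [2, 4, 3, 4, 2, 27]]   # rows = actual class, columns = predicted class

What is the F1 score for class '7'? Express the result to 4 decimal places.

Treat '7' as positive and all other classes as negative.
F1 score = 2·TP/(2·TP+FP+FN).
7: TP=55, FP=7+2+7+10+4=30, FN=1+2+1+5+2=11 → 110/151 = 0.72848

0.7285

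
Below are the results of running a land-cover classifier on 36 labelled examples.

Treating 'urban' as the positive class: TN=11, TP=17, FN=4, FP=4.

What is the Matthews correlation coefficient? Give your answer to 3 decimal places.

0.543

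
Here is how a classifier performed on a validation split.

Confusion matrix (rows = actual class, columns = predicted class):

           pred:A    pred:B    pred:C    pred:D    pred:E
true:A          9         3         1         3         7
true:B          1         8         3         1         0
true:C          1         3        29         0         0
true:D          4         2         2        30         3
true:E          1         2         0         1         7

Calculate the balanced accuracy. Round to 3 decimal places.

0.651

Balanced accuracy = mean of per-class recall.
  A: recall = 9/23 = 0.3913
  B: recall = 8/13 = 0.6154
  C: recall = 29/33 = 0.8788
  D: recall = 30/41 = 0.7317
  E: recall = 7/11 = 0.6364
Mean = (0.3913 + 0.6154 + 0.8788 + 0.7317 + 0.6364) / 5 = 0.651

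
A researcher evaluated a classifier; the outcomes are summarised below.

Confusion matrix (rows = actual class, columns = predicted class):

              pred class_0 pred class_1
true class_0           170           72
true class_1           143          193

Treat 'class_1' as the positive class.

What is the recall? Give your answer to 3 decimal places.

0.574

Recall = TP/(TP+FN) = 193/(193+143) = 193/336 = 0.574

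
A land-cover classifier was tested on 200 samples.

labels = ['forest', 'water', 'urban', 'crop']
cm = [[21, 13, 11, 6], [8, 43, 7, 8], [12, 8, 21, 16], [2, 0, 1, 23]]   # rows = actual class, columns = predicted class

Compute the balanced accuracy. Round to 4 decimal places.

0.5791

Balanced accuracy = mean of per-class recall.
  forest: recall = 21/51 = 0.41176
  water: recall = 43/66 = 0.65152
  urban: recall = 21/57 = 0.36842
  crop: recall = 23/26 = 0.88462
Mean = (0.41176 + 0.65152 + 0.36842 + 0.88462) / 4 = 0.5791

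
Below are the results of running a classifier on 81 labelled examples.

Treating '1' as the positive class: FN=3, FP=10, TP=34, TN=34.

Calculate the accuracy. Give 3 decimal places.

0.840

Accuracy = (TP+TN)/N = (34+34)/81 = 0.840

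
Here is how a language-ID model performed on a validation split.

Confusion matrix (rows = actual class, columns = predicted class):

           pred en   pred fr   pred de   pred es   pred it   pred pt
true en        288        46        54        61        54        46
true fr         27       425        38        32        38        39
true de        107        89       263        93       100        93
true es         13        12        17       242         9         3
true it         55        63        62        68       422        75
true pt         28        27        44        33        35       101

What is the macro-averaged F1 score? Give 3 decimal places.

0.526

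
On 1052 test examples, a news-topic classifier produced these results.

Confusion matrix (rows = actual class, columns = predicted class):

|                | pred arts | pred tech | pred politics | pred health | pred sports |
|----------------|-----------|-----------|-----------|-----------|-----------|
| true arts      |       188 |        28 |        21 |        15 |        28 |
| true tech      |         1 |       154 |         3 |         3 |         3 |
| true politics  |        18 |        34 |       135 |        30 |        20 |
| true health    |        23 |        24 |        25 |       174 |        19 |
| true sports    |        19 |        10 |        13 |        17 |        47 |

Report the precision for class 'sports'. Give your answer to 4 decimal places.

Treat 'sports' as positive and all other classes as negative.
precision = TP/(TP+FP).
sports: TP=47, FP=28+3+20+19=70 → 47/117 = 0.40171

0.4017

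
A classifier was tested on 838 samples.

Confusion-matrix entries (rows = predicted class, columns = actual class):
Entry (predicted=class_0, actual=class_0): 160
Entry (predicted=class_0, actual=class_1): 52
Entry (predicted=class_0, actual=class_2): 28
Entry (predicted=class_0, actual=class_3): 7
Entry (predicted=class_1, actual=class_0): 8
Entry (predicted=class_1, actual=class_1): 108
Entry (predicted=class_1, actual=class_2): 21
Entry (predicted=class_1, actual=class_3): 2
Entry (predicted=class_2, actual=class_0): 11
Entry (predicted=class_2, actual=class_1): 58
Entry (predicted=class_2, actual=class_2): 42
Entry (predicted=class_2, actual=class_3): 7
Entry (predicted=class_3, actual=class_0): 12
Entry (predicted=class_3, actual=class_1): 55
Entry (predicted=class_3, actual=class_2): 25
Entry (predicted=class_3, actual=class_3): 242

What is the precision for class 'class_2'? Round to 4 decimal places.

0.3559

One-vs-rest for 'class_2': TP = diagonal; FP = other classes predicted 'class_2'; FN = 'class_2' predicted as other.
precision = TP/(TP+FP).
class_2: TP=42, FP=11+58+7=76 → 42/118 = 0.35593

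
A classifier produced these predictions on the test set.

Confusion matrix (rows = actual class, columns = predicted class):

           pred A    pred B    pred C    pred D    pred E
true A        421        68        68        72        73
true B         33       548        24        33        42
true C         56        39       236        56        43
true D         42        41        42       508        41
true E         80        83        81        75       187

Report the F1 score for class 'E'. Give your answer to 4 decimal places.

F1 score = 2·TP/(2·TP+FP+FN).
E: TP=187, FP=73+42+43+41=199, FN=80+83+81+75=319 → 374/892 = 0.41928

0.4193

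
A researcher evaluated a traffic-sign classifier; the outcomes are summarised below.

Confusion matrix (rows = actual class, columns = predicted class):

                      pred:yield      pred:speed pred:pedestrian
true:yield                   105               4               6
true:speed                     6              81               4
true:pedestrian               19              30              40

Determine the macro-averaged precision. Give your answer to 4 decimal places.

0.7707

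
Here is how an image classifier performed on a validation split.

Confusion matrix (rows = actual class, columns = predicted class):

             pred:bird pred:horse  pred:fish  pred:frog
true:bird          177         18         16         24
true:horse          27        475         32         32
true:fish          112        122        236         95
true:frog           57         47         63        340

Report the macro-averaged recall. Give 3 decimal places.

Per-class recall (TP/(TP+FN)):
  bird: TP=177, FN=18+16+24=58 → 177/235 = 0.7532
  horse: TP=475, FN=27+32+32=91 → 475/566 = 0.8392
  fish: TP=236, FN=112+122+95=329 → 236/565 = 0.4177
  frog: TP=340, FN=57+47+63=167 → 340/507 = 0.6706
Macro-recall = mean = (0.7532 + 0.8392 + 0.4177 + 0.6706) / 4 = 0.670

0.670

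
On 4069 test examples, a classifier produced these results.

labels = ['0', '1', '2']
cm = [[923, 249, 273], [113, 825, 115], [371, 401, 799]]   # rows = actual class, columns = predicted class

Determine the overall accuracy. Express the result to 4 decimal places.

0.6260

Accuracy = trace / total = (923+825+799=2547) / 4069 = 2547/4069 = 0.6260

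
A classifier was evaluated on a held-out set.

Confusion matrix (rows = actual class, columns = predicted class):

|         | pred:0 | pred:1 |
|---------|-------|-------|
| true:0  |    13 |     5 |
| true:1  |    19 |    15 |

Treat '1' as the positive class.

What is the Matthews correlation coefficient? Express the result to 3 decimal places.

0.160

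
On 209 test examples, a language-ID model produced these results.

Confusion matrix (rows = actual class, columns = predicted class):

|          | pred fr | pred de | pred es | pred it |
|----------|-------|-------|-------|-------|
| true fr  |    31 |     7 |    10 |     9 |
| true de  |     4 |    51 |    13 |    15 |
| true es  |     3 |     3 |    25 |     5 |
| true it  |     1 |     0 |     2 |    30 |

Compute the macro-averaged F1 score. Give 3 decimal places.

0.647

Per-class F1 score (2·TP/(2·TP+FP+FN)):
  fr: TP=31, FP=4+3+1=8, FN=7+10+9=26 → 62/96 = 0.6458
  de: TP=51, FP=7+3+0=10, FN=4+13+15=32 → 102/144 = 0.7083
  es: TP=25, FP=10+13+2=25, FN=3+3+5=11 → 50/86 = 0.5814
  it: TP=30, FP=9+15+5=29, FN=1+0+2=3 → 60/92 = 0.6522
Macro-F1 score = mean = (0.6458 + 0.7083 + 0.5814 + 0.6522) / 4 = 0.647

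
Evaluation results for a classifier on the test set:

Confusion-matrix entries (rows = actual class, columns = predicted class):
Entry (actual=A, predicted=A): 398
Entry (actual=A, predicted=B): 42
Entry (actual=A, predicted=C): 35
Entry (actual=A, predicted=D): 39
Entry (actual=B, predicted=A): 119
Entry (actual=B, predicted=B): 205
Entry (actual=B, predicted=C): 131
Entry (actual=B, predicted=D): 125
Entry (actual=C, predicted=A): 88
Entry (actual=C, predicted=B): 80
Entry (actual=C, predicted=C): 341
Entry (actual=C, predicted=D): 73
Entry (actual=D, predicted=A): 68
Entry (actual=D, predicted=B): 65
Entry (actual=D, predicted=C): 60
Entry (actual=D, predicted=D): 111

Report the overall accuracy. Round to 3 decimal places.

0.533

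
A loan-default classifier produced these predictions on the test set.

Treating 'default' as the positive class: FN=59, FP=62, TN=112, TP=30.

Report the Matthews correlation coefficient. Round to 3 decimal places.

MCC = (TP·TN − FP·FN) / √((TP+FP)(TP+FN)(TN+FP)(TN+FN))
Numerator = 30·112 − 62·59 = -298
Denominator = √(92·89·174·171) = √243625752 = 15608.5154
MCC = -298 / 15608.5154 = -0.019

-0.019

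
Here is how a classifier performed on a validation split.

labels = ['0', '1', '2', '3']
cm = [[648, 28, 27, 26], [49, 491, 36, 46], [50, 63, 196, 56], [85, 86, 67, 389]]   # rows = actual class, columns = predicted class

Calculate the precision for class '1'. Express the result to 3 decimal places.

Take TP from the diagonal, FP from the rest of the '1' prediction marginal, FN from the rest of the '1' actual marginal.
precision = TP/(TP+FP).
1: TP=491, FP=28+63+86=177 → 491/668 = 0.7350

0.735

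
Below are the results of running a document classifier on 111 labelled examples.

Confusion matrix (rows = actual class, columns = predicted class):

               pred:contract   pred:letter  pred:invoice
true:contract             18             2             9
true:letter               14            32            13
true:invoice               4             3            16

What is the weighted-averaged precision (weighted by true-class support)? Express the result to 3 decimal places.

0.678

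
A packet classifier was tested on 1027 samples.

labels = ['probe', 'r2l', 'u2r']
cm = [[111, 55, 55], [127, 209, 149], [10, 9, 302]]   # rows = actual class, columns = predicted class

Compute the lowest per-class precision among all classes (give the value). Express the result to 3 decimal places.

0.448

Per-class precision (TP/(TP+FP)):
  probe: TP=111, FP=127+10=137 → 111/248 = 0.4476
  r2l: TP=209, FP=55+9=64 → 209/273 = 0.7656
  u2r: TP=302, FP=55+149=204 → 302/506 = 0.5968
Lowest is class 'probe' with precision = 0.448.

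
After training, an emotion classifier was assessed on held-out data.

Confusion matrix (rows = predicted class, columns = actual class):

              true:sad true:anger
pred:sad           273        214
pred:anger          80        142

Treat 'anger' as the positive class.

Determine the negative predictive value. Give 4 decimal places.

0.5606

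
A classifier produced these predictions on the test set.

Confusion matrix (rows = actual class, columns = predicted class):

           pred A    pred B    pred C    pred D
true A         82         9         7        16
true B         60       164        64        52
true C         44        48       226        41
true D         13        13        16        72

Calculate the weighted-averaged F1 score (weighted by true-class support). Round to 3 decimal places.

0.595

Per-class F1 score (2·TP/(2·TP+FP+FN)):
  A: TP=82, FP=60+44+13=117, FN=9+7+16=32 → 164/313 = 0.5240
  B: TP=164, FP=9+48+13=70, FN=60+64+52=176 → 328/574 = 0.5714
  C: TP=226, FP=7+64+16=87, FN=44+48+41=133 → 452/672 = 0.6726
  D: TP=72, FP=16+52+41=109, FN=13+13+16=42 → 144/295 = 0.4881
Weighted-F1 score = Σ (supportᵢ/N)·F1 scoreᵢ with N=927: (114/927)·0.5240 + (340/927)·0.5714 + (359/927)·0.6726 + (114/927)·0.4881 = 0.595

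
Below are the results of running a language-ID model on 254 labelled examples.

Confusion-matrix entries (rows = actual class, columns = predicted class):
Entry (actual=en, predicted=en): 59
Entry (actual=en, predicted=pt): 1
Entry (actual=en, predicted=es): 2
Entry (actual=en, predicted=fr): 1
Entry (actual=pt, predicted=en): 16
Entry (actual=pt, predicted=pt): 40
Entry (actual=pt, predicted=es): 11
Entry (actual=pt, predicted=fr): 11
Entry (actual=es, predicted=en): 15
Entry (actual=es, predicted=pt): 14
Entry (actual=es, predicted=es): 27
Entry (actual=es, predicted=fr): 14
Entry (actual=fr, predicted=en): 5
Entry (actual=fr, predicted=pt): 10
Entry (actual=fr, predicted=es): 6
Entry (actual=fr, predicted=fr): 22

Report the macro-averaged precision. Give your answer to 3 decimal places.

Per-class precision (TP/(TP+FP)):
  en: TP=59, FP=16+15+5=36 → 59/95 = 0.6211
  pt: TP=40, FP=1+14+10=25 → 40/65 = 0.6154
  es: TP=27, FP=2+11+6=19 → 27/46 = 0.5870
  fr: TP=22, FP=1+11+14=26 → 22/48 = 0.4583
Macro-precision = mean = (0.6211 + 0.6154 + 0.5870 + 0.4583) / 4 = 0.570

0.570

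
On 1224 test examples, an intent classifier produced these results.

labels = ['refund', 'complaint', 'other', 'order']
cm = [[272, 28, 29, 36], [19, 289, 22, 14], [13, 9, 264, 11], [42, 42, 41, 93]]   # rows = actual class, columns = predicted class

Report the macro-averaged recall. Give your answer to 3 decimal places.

0.725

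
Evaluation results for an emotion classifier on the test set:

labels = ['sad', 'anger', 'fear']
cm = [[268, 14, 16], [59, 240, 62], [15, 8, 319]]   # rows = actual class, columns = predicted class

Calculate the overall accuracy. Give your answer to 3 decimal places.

Accuracy = trace / total = (268+240+319=827) / 1001 = 827/1001 = 0.826

0.826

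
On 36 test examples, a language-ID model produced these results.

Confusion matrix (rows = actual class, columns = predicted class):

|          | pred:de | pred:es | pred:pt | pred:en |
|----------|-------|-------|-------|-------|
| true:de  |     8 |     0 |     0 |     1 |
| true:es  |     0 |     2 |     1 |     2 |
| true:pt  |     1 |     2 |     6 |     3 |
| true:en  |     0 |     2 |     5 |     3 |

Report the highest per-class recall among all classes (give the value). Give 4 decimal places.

0.8889

Per-class recall (TP/(TP+FN)):
  de: TP=8, FN=0+0+1=1 → 8/9 = 0.88889
  es: TP=2, FN=0+1+2=3 → 2/5 = 0.40000
  pt: TP=6, FN=1+2+3=6 → 6/12 = 0.50000
  en: TP=3, FN=0+2+5=7 → 3/10 = 0.30000
Highest is class 'de' with recall = 0.8889.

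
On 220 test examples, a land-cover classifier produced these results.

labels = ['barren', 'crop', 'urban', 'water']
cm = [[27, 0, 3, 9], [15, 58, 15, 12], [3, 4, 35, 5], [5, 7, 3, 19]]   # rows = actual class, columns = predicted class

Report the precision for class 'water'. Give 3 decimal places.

0.422

precision = TP/(TP+FP).
water: TP=19, FP=9+12+5=26 → 19/45 = 0.4222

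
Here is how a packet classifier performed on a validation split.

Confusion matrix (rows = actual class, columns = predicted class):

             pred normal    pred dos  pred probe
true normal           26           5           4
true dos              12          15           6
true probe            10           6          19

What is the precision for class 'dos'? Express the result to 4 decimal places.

0.5769

Treat 'dos' as positive and all other classes as negative.
precision = TP/(TP+FP).
dos: TP=15, FP=5+6=11 → 15/26 = 0.57692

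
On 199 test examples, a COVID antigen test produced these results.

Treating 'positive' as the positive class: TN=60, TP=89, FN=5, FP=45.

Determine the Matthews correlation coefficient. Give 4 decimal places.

MCC = (TP·TN − FP·FN) / √((TP+FP)(TP+FN)(TN+FP)(TN+FN))
Numerator = 89·60 − 45·5 = 5115
Denominator = √(134·94·105·65) = √85967700 = 9271.8768
MCC = 5115 / 9271.8768 = 0.5517

0.5517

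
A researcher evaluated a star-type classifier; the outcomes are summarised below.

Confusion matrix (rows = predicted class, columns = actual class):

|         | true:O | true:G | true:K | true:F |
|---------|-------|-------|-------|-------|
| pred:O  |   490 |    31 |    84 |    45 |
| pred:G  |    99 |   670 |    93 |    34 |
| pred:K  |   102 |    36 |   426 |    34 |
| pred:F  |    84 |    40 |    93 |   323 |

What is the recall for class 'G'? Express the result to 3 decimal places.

Take TP from the diagonal, FP from the rest of the 'G' prediction marginal, FN from the rest of the 'G' actual marginal.
recall = TP/(TP+FN).
G: TP=670, FN=31+36+40=107 → 670/777 = 0.8623

0.862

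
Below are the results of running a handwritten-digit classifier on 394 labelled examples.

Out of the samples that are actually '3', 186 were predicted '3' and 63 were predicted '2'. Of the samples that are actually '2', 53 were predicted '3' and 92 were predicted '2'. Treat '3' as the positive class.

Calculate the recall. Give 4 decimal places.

Recall = TP/(TP+FN) = 186/(186+63) = 186/249 = 0.7470

0.7470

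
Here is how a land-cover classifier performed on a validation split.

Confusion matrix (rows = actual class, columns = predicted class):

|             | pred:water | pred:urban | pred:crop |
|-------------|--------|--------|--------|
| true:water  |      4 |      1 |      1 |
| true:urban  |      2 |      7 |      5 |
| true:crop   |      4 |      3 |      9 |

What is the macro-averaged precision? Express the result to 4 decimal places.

Per-class precision (TP/(TP+FP)):
  water: TP=4, FP=2+4=6 → 4/10 = 0.40000
  urban: TP=7, FP=1+3=4 → 7/11 = 0.63636
  crop: TP=9, FP=1+5=6 → 9/15 = 0.60000
Macro-precision = mean = (0.40000 + 0.63636 + 0.60000) / 3 = 0.5455

0.5455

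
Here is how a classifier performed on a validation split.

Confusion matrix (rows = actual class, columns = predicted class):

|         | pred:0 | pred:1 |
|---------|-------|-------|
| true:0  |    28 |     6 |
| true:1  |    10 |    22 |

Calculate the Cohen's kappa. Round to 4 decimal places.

0.5129

Observed agreement pₒ = trace/N = 50/66 = 0.75758
Expected agreement pₑ = Σ (rowᵢ·colᵢ)/N² = (34·38 + 32·28)/66² = 0.50230
κ = (pₒ − pₑ)/(1 − pₑ) = (0.75758 − 0.50230)/(1 − 0.50230) = 0.5129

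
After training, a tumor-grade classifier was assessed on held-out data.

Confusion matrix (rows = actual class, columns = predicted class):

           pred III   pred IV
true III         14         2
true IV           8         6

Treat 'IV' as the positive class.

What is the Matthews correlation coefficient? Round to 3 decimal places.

0.342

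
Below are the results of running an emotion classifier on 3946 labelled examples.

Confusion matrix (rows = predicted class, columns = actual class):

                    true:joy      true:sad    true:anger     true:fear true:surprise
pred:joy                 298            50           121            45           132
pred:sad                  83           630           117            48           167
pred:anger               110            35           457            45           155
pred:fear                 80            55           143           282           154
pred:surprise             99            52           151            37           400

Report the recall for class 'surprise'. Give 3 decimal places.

0.397

Treat 'surprise' as positive and all other classes as negative.
recall = TP/(TP+FN).
surprise: TP=400, FN=132+167+155+154=608 → 400/1008 = 0.3968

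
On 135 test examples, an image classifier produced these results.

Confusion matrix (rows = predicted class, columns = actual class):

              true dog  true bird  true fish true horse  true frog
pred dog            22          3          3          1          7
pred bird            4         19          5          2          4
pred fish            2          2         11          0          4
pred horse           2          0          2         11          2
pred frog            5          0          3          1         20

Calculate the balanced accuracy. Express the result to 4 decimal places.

Balanced accuracy = mean of per-class recall.
  dog: recall = 22/35 = 0.62857
  bird: recall = 19/24 = 0.79167
  fish: recall = 11/24 = 0.45833
  horse: recall = 11/15 = 0.73333
  frog: recall = 20/37 = 0.54054
Mean = (0.62857 + 0.79167 + 0.45833 + 0.73333 + 0.54054) / 5 = 0.6305

0.6305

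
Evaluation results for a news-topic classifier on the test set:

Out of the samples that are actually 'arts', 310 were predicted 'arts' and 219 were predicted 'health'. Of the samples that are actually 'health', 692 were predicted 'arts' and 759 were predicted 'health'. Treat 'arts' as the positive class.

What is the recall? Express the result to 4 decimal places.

0.5860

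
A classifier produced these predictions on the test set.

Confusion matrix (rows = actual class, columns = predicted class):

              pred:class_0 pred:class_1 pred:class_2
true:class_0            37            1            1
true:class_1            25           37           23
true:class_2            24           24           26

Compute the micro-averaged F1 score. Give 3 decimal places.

Micro-averaging pools counts across classes: ΣTP=100, ΣFP=98, ΣFN=98.
Micro-F1 score = 2·TP/(2·TP+FP+FN) on pooled counts = 0.505 (equals overall accuracy in single-label multiclass).

0.505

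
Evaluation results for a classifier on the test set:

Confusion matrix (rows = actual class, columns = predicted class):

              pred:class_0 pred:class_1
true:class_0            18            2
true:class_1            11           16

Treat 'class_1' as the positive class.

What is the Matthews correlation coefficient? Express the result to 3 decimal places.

0.501

MCC = (TP·TN − FP·FN) / √((TP+FP)(TP+FN)(TN+FP)(TN+FN))
Numerator = 16·18 − 2·11 = 266
Denominator = √(18·27·20·29) = √281880 = 530.9237
MCC = 266 / 530.9237 = 0.501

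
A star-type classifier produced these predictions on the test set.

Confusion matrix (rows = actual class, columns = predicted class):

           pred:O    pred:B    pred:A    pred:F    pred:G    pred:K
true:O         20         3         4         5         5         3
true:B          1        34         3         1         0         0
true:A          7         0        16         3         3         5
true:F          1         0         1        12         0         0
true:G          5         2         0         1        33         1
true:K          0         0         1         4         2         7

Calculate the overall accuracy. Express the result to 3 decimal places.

Accuracy = trace / total = (20+34+16+12+33+7=122) / 183 = 122/183 = 0.667

0.667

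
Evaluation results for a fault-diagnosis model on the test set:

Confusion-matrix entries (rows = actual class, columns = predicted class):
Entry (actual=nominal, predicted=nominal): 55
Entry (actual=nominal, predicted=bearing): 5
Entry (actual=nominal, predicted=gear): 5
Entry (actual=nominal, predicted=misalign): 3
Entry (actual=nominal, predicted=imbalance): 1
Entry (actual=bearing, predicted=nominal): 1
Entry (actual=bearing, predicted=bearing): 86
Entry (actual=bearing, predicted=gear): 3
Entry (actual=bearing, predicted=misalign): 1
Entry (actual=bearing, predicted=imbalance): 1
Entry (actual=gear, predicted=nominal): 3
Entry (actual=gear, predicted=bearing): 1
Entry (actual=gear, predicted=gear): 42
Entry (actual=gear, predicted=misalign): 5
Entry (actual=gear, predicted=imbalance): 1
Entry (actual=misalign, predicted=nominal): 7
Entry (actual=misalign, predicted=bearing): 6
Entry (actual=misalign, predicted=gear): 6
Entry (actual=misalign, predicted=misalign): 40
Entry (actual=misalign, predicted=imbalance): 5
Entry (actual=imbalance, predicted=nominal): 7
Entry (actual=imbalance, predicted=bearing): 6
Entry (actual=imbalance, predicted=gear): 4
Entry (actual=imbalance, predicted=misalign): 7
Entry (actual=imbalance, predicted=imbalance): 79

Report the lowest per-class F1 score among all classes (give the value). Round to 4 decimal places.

Per-class F1 score (2·TP/(2·TP+FP+FN)):
  nominal: TP=55, FP=1+3+7+7=18, FN=5+5+3+1=14 → 110/142 = 0.77465
  bearing: TP=86, FP=5+1+6+6=18, FN=1+3+1+1=6 → 172/196 = 0.87755
  gear: TP=42, FP=5+3+6+4=18, FN=3+1+5+1=10 → 84/112 = 0.75000
  misalign: TP=40, FP=3+1+5+7=16, FN=7+6+6+5=24 → 80/120 = 0.66667
  imbalance: TP=79, FP=1+1+1+5=8, FN=7+6+4+7=24 → 158/190 = 0.83158
Lowest is class 'misalign' with F1 score = 0.6667.

0.6667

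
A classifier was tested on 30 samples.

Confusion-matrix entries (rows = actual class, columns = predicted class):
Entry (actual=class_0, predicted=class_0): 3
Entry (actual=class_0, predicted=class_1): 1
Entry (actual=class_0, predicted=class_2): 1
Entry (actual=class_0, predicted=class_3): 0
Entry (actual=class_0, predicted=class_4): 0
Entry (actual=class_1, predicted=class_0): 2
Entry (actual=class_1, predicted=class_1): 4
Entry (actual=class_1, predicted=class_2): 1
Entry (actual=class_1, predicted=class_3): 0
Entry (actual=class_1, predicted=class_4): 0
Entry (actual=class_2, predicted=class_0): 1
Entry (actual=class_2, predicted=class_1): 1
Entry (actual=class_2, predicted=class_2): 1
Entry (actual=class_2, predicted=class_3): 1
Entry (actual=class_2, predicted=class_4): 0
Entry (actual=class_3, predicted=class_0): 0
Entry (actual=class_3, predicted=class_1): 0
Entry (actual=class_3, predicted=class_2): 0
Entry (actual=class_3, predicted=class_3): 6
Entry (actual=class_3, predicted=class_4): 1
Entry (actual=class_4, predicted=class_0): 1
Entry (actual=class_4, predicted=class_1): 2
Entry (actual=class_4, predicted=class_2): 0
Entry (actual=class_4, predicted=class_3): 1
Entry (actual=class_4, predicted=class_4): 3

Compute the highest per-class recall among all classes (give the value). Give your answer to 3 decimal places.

Per-class recall (TP/(TP+FN)):
  class_0: TP=3, FN=1+1+0+0=2 → 3/5 = 0.6000
  class_1: TP=4, FN=2+1+0+0=3 → 4/7 = 0.5714
  class_2: TP=1, FN=1+1+1+0=3 → 1/4 = 0.2500
  class_3: TP=6, FN=0+0+0+1=1 → 6/7 = 0.8571
  class_4: TP=3, FN=1+2+0+1=4 → 3/7 = 0.4286
Highest is class 'class_3' with recall = 0.857.

0.857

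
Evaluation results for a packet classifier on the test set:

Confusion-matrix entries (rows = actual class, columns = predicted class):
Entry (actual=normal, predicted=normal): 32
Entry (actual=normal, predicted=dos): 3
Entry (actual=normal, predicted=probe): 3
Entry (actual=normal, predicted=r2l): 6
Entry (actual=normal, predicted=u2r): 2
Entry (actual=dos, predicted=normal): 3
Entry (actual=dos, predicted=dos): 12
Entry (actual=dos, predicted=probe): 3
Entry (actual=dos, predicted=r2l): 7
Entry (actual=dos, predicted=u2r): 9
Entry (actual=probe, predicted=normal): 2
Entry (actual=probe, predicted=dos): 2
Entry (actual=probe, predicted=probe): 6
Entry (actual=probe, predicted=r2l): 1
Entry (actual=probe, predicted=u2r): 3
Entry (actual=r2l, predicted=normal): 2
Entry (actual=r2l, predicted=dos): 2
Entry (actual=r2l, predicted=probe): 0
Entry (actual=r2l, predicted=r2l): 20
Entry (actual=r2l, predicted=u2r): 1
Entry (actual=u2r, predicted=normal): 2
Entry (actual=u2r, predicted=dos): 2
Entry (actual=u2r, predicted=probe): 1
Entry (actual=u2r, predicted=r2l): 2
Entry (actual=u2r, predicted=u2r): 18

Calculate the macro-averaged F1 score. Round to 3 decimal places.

0.579

Per-class F1 score (2·TP/(2·TP+FP+FN)):
  normal: TP=32, FP=3+2+2+2=9, FN=3+3+6+2=14 → 64/87 = 0.7356
  dos: TP=12, FP=3+2+2+2=9, FN=3+3+7+9=22 → 24/55 = 0.4364
  probe: TP=6, FP=3+3+0+1=7, FN=2+2+1+3=8 → 12/27 = 0.4444
  r2l: TP=20, FP=6+7+1+2=16, FN=2+2+0+1=5 → 40/61 = 0.6557
  u2r: TP=18, FP=2+9+3+1=15, FN=2+2+1+2=7 → 36/58 = 0.6207
Macro-F1 score = mean = (0.7356 + 0.4364 + 0.4444 + 0.6557 + 0.6207) / 5 = 0.579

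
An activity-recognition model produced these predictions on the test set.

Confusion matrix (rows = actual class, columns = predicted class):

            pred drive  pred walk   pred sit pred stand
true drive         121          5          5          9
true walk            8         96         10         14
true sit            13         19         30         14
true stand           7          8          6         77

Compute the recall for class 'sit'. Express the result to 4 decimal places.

0.3947

recall = TP/(TP+FN).
sit: TP=30, FN=13+19+14=46 → 30/76 = 0.39474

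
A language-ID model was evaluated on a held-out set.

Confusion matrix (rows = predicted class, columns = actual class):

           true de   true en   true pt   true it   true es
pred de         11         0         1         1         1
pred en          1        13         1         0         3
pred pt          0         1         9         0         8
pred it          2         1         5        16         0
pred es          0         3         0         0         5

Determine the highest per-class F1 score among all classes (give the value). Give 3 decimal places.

0.786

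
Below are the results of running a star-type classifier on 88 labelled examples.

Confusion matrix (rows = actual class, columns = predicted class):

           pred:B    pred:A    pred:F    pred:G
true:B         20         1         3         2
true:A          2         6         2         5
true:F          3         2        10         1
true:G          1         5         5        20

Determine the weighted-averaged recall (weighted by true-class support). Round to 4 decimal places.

0.6364

Per-class recall (TP/(TP+FN)):
  B: TP=20, FN=1+3+2=6 → 20/26 = 0.76923
  A: TP=6, FN=2+2+5=9 → 6/15 = 0.40000
  F: TP=10, FN=3+2+1=6 → 10/16 = 0.62500
  G: TP=20, FN=1+5+5=11 → 20/31 = 0.64516
Weighted-recall = Σ (supportᵢ/N)·recallᵢ with N=88: (26/88)·0.76923 + (15/88)·0.40000 + (16/88)·0.62500 + (31/88)·0.64516 = 0.6364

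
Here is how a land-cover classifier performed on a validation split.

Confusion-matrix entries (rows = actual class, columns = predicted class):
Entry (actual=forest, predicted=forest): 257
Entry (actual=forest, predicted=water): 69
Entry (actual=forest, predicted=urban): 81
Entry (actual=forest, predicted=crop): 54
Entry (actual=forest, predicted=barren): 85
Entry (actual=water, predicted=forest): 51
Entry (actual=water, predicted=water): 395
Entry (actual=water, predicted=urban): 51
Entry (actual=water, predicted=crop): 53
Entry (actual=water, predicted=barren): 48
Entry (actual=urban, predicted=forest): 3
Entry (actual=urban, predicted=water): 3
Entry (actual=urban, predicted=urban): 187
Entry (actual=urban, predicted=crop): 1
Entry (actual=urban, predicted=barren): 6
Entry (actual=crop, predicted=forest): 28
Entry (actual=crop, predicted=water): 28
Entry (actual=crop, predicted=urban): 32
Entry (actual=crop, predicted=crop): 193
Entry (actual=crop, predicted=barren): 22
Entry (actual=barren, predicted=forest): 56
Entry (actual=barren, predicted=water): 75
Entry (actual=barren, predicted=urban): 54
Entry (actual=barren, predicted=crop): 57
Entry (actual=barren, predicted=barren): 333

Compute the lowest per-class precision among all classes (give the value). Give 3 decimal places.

0.462

Per-class precision (TP/(TP+FP)):
  forest: TP=257, FP=51+3+28+56=138 → 257/395 = 0.6506
  water: TP=395, FP=69+3+28+75=175 → 395/570 = 0.6930
  urban: TP=187, FP=81+51+32+54=218 → 187/405 = 0.4617
  crop: TP=193, FP=54+53+1+57=165 → 193/358 = 0.5391
  barren: TP=333, FP=85+48+6+22=161 → 333/494 = 0.6741
Lowest is class 'urban' with precision = 0.462.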